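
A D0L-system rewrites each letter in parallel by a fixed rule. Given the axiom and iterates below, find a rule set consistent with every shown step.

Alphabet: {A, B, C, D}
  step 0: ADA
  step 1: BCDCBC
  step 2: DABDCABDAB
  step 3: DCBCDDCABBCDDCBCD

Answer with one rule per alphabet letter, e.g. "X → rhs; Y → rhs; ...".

A->BC, B->D, C->AB, D->DC

  step 2 ⇒ step 3: DABDCABDAB ⇒ DC·BC·D·DC·AB·BC·D·DC·BC·D
    A ↦ BC
    B ↦ D
    C ↦ AB
    D ↦ DC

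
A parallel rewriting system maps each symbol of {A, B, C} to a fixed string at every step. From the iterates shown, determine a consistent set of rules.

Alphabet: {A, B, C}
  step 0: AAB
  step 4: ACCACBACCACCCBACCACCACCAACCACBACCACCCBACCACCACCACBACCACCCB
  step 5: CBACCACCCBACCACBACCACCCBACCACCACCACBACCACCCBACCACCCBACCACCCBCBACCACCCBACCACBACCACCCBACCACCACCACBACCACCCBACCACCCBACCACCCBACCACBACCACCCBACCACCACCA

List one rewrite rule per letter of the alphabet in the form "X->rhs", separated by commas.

A->CB, B->A, C->ACC

  step 4 ⇒ step 5: ACCACBACCACCCBACCACCACCAACCACBACCACCCBACCACCACCACBACCACCCB ⇒ CB·ACC·ACC·CB·ACC·A·CB·ACC·ACC·CB·ACC·ACC·ACC·A·CB·ACC·ACC·CB·ACC·ACC·CB·ACC·ACC·CB·CB·ACC·ACC·CB·ACC·A·CB·ACC·ACC·CB·ACC·ACC·ACC·A·CB·ACC·ACC·CB·ACC·ACC·CB·ACC·ACC·CB·ACC·A·CB·ACC·ACC·CB·ACC·ACC·ACC·A
    A ↦ CB
    B ↦ A
    C ↦ ACC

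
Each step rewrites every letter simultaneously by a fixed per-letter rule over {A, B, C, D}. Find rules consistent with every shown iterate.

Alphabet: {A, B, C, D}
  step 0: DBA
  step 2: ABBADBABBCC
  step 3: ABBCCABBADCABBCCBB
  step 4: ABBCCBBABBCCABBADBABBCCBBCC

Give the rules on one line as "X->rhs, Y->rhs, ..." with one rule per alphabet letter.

A->ABB, B->C, C->B, D->AD

  step 3 ⇒ step 4: ABBCCABBADCABBCCBB ⇒ ABB·C·C·B·B·ABB·C·C·ABB·AD·B·ABB·C·C·B·B·C·C
    A ↦ ABB
    B ↦ C
    C ↦ B
    D ↦ AD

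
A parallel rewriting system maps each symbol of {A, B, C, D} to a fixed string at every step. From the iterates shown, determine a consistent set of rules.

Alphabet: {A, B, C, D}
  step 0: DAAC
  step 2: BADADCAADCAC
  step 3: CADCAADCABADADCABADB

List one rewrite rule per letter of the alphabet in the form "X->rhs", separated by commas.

  step 2 ⇒ step 3: BADADCAADCAC ⇒ C·AD·CA·AD·CA·B·AD·AD·CA·B·AD·B
    A ↦ AD
    B ↦ C
    C ↦ B
    D ↦ CA

A->AD, B->C, C->B, D->CA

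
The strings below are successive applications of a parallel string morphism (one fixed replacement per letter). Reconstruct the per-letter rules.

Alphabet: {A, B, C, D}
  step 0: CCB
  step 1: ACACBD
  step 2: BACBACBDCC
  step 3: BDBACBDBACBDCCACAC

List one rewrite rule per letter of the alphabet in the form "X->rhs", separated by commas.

A->B, B->BD, C->AC, D->CC

  step 2 ⇒ step 3: BACBACBDCC ⇒ BD·B·AC·BD·B·AC·BD·CC·AC·AC
    A ↦ B
    B ↦ BD
    C ↦ AC
    D ↦ CC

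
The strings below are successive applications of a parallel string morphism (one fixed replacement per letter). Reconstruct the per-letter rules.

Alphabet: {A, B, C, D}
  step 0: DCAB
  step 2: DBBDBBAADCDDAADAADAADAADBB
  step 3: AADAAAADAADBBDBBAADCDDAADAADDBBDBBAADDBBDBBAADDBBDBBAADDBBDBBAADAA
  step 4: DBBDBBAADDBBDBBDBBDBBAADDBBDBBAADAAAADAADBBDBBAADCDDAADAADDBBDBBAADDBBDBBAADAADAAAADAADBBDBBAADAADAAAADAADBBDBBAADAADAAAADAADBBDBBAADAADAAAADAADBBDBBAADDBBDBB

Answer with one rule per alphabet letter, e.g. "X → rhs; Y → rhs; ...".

A->DBB, B->A, C->CDD, D->AAD

  step 3 ⇒ step 4: AADAAAADAADBBDBBAADCDDAADAADDBBDBBAADDBBDBBAADDBBDBBAADDBBDBBAADAA ⇒ DBB·DBB·AAD·DBB·DBB·DBB·DBB·AAD·DBB·DBB·AAD·A·A·AAD·A·A·DBB·DBB·AAD·CDD·AAD·AAD·DBB·DBB·AAD·DBB·DBB·AAD·AAD·A·A·AAD·A·A·DBB·DBB·AAD·AAD·A·A·AAD·A·A·DBB·DBB·AAD·AAD·A·A·AAD·A·A·DBB·DBB·AAD·AAD·A·A·AAD·A·A·DBB·DBB·AAD·DBB·DBB
    A ↦ DBB
    B ↦ A
    C ↦ CDD
    D ↦ AAD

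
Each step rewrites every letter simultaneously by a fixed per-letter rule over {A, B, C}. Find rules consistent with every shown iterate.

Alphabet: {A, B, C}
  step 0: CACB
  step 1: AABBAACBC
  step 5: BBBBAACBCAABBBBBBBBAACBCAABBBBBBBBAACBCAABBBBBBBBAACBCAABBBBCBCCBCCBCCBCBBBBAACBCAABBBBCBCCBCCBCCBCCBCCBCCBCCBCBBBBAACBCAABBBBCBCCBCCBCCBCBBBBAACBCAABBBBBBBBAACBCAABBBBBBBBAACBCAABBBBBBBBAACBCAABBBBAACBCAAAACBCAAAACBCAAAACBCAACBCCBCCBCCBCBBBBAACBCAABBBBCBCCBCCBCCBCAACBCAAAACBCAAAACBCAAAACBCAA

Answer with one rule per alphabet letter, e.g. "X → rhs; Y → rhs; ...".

A->BB, B->CBC, C->AA

  step 0 ⇒ step 1: CACB ⇒ AA·BB·AA·CBC
    A ↦ BB
    B ↦ CBC
    C ↦ AA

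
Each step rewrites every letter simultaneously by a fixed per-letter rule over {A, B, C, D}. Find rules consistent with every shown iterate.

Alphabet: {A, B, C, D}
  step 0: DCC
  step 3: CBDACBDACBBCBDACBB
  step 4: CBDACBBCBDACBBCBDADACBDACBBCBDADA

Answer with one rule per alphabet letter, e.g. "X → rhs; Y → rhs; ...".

A->BB, B->DA, C->CB, D->C

  step 3 ⇒ step 4: CBDACBDACBBCBDACBB ⇒ CB·DA·C·BB·CB·DA·C·BB·CB·DA·DA·CB·DA·C·BB·CB·DA·DA
    A ↦ BB
    B ↦ DA
    C ↦ CB
    D ↦ C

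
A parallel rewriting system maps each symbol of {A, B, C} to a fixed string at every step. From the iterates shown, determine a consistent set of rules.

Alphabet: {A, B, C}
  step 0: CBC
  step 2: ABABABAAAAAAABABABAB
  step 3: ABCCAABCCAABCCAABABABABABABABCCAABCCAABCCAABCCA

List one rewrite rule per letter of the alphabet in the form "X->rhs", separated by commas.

A->AB, B->CCA, C->AAA

  step 2 ⇒ step 3: ABABABAAAAAAABABABAB ⇒ AB·CCA·AB·CCA·AB·CCA·AB·AB·AB·AB·AB·AB·AB·CCA·AB·CCA·AB·CCA·AB·CCA
    A ↦ AB
    B ↦ CCA
    C ↦ AAA  (constrained at step 0)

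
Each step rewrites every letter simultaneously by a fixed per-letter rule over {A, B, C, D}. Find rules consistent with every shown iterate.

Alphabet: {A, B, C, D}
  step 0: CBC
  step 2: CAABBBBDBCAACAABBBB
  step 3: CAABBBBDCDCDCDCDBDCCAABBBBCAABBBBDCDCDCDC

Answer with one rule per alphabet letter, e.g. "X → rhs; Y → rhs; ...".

  step 2 ⇒ step 3: CAABBBBDBCAACAABBBB ⇒ CAA·BB·BB·DC·DC·DC·DC·DB·DC·CAA·BB·BB·CAA·BB·BB·DC·DC·DC·DC
    A ↦ BB
    B ↦ DC
    C ↦ CAA
    D ↦ DB

A->BB, B->DC, C->CAA, D->DB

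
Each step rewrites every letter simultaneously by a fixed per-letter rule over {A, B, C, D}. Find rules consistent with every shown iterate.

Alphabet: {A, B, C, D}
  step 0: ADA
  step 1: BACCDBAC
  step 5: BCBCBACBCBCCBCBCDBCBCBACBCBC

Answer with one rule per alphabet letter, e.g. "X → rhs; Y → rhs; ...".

  step 0 ⇒ step 1: ADA ⇒ BAC·CD·BAC
    A ↦ BAC
    D ↦ CD
    B ↦ C  (constrained at step 1)
    C ↦ B  (constrained at step 1)

A->BAC, B->C, C->B, D->CD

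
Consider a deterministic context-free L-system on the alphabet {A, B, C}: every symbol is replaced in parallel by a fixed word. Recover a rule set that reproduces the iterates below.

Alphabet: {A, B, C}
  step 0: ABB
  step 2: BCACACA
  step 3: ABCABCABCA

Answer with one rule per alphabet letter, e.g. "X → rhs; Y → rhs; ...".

A->CA, B->A, C->B

  step 2 ⇒ step 3: BCACACA ⇒ A·B·CA·B·CA·B·CA
    A ↦ CA
    B ↦ A
    C ↦ B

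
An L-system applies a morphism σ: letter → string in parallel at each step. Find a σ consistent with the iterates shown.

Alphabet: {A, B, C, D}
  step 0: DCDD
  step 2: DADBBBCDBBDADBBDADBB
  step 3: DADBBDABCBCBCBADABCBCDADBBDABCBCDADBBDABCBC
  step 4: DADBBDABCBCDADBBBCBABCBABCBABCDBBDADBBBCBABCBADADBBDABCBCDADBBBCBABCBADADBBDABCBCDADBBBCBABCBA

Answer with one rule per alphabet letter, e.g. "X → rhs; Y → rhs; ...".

A->DBB, B->BC, C->BA, D->DA

  step 3 ⇒ step 4: DADBBDABCBCBCBADABCBCDADBBDABCBCDADBBDABCBC ⇒ DA·DBB·DA·BC·BC·DA·DBB·BC·BA·BC·BA·BC·BA·BC·DBB·DA·DBB·BC·BA·BC·BA·DA·DBB·DA·BC·BC·DA·DBB·BC·BA·BC·BA·DA·DBB·DA·BC·BC·DA·DBB·BC·BA·BC·BA
    A ↦ DBB
    B ↦ BC
    C ↦ BA
    D ↦ DA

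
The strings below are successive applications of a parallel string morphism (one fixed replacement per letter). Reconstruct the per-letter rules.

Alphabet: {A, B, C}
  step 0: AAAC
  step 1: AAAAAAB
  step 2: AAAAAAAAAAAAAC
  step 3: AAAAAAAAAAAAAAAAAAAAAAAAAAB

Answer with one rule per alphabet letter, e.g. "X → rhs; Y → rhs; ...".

A->AA, B->AC, C->B

  step 2 ⇒ step 3: AAAAAAAAAAAAAC ⇒ AA·AA·AA·AA·AA·AA·AA·AA·AA·AA·AA·AA·AA·B
    A ↦ AA
    C ↦ B
  step 1 ⇒ step 2: AAAAAAB ⇒ AA·AA·AA·AA·AA·AA·AC
    B ↦ AC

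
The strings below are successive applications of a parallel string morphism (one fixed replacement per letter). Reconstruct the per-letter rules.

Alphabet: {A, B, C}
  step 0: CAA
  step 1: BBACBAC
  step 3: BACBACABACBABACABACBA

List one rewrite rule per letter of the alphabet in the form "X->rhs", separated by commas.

  step 0 ⇒ step 1: CAA ⇒ B·BAC·BAC
    A ↦ BAC
    C ↦ B
    B ↦ A  (constrained at step 1)

A->BAC, B->A, C->B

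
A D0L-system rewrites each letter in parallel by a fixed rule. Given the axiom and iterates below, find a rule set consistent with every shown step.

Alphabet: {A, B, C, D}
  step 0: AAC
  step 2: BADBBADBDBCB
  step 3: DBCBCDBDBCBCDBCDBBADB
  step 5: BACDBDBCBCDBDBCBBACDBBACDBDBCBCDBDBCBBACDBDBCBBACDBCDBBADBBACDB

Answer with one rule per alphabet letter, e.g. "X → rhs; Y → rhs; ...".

A->CB, B->DB, C->BA, D->C

  step 2 ⇒ step 3: BADBBADBDBCB ⇒ DB·CB·C·DB·DB·CB·C·DB·C·DB·BA·DB
    A ↦ CB
    B ↦ DB
    C ↦ BA
    D ↦ C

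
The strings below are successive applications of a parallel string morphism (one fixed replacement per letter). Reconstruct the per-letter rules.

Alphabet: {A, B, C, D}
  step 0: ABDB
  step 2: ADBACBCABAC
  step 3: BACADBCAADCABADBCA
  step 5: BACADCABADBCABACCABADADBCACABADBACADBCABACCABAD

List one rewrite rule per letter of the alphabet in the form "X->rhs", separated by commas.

A->B, B->AD, C->CA, D->AC

  step 2 ⇒ step 3: ADBACBCABAC ⇒ B·AC·AD·B·CA·AD·CA·B·AD·B·CA
    A ↦ B
    B ↦ AD
    C ↦ CA
    D ↦ AC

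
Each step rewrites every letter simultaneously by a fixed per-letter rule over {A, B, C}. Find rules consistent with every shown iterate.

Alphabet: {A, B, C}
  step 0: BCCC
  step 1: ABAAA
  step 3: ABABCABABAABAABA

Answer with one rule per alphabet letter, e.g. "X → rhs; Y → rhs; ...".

A->BC, B->AB, C->A

  step 0 ⇒ step 1: BCCC ⇒ AB·A·A·A
    B ↦ AB
    C ↦ A
    A ↦ BC  (constrained at step 1)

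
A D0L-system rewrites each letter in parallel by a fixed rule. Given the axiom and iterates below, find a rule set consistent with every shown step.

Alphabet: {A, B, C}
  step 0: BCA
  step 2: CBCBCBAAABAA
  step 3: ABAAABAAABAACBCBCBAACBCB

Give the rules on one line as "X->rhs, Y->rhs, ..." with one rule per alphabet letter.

A->CB, B->AA, C->AB

  step 2 ⇒ step 3: CBCBCBAAABAA ⇒ AB·AA·AB·AA·AB·AA·CB·CB·CB·AA·CB·CB
    A ↦ CB
    B ↦ AA
    C ↦ AB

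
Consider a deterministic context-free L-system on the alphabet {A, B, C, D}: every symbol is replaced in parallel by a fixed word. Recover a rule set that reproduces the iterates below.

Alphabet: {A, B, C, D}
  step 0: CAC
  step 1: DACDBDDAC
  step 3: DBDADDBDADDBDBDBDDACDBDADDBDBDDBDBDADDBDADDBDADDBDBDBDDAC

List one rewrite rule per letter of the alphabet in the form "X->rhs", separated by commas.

  step 0 ⇒ step 1: CAC ⇒ DAC·DBD·DAC
    A ↦ DBD
    C ↦ DAC
    B ↦ DAD  (constrained at step 1)
    D ↦ DB  (constrained at step 1)

A->DBD, B->DAD, C->DAC, D->DB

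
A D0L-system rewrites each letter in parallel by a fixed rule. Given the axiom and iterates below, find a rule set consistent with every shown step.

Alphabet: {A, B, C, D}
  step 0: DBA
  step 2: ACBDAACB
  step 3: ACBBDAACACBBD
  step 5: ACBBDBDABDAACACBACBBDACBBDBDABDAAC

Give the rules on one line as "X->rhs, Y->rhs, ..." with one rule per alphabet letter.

  step 2 ⇒ step 3: ACBDAACB ⇒ AC·B·BD·A·AC·AC·B·BD
    A ↦ AC
    B ↦ BD
    C ↦ B
    D ↦ A

A->AC, B->BD, C->B, D->A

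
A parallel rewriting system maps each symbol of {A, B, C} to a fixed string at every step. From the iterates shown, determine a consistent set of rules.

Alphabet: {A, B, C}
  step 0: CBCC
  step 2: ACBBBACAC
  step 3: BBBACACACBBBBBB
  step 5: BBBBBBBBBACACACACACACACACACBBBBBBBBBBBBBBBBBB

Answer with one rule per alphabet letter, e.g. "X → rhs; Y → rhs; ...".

A->BB, B->AC, C->B

  step 2 ⇒ step 3: ACBBBACAC ⇒ BB·B·AC·AC·AC·BB·B·BB·B
    A ↦ BB
    B ↦ AC
    C ↦ B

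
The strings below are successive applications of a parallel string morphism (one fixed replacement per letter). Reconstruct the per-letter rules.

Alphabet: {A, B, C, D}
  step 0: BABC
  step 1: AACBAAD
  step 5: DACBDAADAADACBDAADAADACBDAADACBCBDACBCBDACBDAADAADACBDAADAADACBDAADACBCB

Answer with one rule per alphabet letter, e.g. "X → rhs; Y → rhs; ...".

A->CB, B->AA, C->D, D->DA

  step 0 ⇒ step 1: BABC ⇒ AA·CB·AA·D
    A ↦ CB
    B ↦ AA
    C ↦ D
    D ↦ DA  (constrained at step 1)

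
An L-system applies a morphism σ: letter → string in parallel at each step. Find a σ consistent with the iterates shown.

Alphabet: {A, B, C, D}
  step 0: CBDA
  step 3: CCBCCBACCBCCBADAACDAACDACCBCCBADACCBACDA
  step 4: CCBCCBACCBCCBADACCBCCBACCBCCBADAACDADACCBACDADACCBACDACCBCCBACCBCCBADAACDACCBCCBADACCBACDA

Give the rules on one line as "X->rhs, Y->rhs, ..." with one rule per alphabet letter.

A->DA, B->A, C->CCB, D->AC

  step 3 ⇒ step 4: CCBCCBACCBCCBADAACDAACDACCBCCBADACCBACDA ⇒ CCB·CCB·A·CCB·CCB·A·DA·CCB·CCB·A·CCB·CCB·A·DA·AC·DA·DA·CCB·AC·DA·DA·CCB·AC·DA·CCB·CCB·A·CCB·CCB·A·DA·AC·DA·CCB·CCB·A·DA·CCB·AC·DA
    A ↦ DA
    B ↦ A
    C ↦ CCB
    D ↦ AC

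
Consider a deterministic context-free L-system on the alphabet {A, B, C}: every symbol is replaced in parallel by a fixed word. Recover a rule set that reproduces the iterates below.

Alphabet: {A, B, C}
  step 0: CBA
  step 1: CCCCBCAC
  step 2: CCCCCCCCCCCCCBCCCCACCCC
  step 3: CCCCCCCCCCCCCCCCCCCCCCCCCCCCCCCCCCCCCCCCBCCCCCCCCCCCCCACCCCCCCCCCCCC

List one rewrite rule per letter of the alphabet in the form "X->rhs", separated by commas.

A->AC, B->CBC, C->CCC

  step 2 ⇒ step 3: CCCCCCCCCCCCCBCCCCACCCC ⇒ CCC·CCC·CCC·CCC·CCC·CCC·CCC·CCC·CCC·CCC·CCC·CCC·CCC·CBC·CCC·CCC·CCC·CCC·AC·CCC·CCC·CCC·CCC
    A ↦ AC
    B ↦ CBC
    C ↦ CCC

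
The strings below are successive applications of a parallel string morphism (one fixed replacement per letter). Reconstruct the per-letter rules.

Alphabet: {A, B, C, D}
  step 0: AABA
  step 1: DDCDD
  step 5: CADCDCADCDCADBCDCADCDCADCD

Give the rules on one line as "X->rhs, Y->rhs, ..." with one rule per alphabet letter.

  step 0 ⇒ step 1: AABA ⇒ D·D·CD·D
    A ↦ D
    B ↦ CD
    C ↦ CA  (constrained at step 1)
    D ↦ B  (constrained at step 1)

A->D, B->CD, C->CA, D->B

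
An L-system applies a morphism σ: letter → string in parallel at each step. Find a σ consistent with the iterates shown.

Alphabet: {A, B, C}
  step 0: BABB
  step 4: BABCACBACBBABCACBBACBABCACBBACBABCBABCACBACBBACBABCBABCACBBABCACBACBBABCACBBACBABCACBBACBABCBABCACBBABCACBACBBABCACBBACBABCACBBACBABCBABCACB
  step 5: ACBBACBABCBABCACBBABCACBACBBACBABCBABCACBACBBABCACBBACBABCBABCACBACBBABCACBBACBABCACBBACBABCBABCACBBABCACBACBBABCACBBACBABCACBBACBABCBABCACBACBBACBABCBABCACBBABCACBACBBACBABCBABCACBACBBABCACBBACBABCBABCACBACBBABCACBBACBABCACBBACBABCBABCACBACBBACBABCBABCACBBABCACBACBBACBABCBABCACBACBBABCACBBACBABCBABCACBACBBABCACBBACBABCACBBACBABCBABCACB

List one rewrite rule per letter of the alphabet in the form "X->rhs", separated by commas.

A->B, B->ACB, C->ABC

  step 4 ⇒ step 5: BABCACBACBBABCACBBACBABCACBBACBABCBABCACBACBBACBABCBABCACBBABCACBACBBABCACBBACBABCACBBACBABCBABCACBBABCACBACBBABCACBBACBABCACBBACBABCBABCACB ⇒ ACB·B·ACB·ABC·B·ABC·ACB·B·ABC·ACB·ACB·B·ACB·ABC·B·ABC·ACB·ACB·B·ABC·ACB·B·ACB·ABC·B·ABC·ACB·ACB·B·ABC·ACB·B·ACB·ABC·ACB·B·ACB·ABC·B·ABC·ACB·B·ABC·ACB·ACB·B·ABC·ACB·B·ACB·ABC·ACB·B·ACB·ABC·B·ABC·ACB·ACB·B·ACB·ABC·B·ABC·ACB·B·ABC·ACB·ACB·B·ACB·ABC·B·ABC·ACB·ACB·B·ABC·ACB·B·ACB·ABC·B·ABC·ACB·ACB·B·ABC·ACB·B·ACB·ABC·ACB·B·ACB·ABC·B·ABC·ACB·ACB·B·ACB·ABC·B·ABC·ACB·B·ABC·ACB·ACB·B·ACB·ABC·B·ABC·ACB·ACB·B·ABC·ACB·B·ACB·ABC·B·ABC·ACB·ACB·B·ABC·ACB·B·ACB·ABC·ACB·B·ACB·ABC·B·ABC·ACB
    A ↦ B
    B ↦ ACB
    C ↦ ABC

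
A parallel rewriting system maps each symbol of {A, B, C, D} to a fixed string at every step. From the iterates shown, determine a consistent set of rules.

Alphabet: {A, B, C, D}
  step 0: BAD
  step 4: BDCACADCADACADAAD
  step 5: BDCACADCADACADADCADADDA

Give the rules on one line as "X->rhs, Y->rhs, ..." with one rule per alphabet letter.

  step 4 ⇒ step 5: BDCACADCADACADAAD ⇒ BDC·A·CA·D·CA·D·A·CA·D·A·D·CA·D·A·D·D·A
    A ↦ D
    B ↦ BDC
    C ↦ CA
    D ↦ A

A->D, B->BDC, C->CA, D->A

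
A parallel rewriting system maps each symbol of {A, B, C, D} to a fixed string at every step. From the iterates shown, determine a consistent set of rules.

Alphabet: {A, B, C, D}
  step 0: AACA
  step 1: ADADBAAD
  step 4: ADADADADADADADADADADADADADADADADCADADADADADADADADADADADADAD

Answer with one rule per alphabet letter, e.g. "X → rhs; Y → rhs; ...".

A->AD, B->C, C->BA, D->AD

  step 0 ⇒ step 1: AACA ⇒ AD·AD·BA·AD
    A ↦ AD
    C ↦ BA
    B ↦ C  (constrained at step 1)
    D ↦ AD  (constrained at step 1)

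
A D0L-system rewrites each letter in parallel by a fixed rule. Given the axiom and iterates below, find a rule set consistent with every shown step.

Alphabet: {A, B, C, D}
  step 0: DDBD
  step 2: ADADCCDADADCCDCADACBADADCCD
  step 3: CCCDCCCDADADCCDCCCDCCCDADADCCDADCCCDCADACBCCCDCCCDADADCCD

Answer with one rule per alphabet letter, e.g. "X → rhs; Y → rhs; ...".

  step 2 ⇒ step 3: ADADCCDADADCCDCADACBADADCCD ⇒ C·CCD·C·CCD·AD·AD·CCD·C·CCD·C·CCD·AD·AD·CCD·AD·C·CCD·C·AD·ACB·C·CCD·C·CCD·AD·AD·CCD
    A ↦ C
    B ↦ ACB
    C ↦ AD
    D ↦ CCD

A->C, B->ACB, C->AD, D->CCD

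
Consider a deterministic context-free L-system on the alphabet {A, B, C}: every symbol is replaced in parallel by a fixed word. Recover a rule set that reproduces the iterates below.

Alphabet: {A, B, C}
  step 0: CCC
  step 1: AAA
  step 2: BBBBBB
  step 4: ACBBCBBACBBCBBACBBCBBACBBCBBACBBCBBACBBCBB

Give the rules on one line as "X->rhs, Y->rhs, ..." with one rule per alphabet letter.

A->BB, B->CBB, C->A

  step 1 ⇒ step 2: AAA ⇒ BB·BB·BB
    A ↦ BB
    B ↦ CBB  (constrained at step 2)
  step 0 ⇒ step 1: CCC ⇒ A·A·A
    C ↦ A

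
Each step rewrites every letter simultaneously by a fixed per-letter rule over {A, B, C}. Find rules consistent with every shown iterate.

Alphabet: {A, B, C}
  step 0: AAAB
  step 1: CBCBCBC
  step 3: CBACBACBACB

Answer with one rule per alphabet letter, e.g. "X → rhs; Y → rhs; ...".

  step 0 ⇒ step 1: AAAB ⇒ CB·CB·CB·C
    A ↦ CB
    B ↦ C
    C ↦ A  (constrained at step 1)

A->CB, B->C, C->A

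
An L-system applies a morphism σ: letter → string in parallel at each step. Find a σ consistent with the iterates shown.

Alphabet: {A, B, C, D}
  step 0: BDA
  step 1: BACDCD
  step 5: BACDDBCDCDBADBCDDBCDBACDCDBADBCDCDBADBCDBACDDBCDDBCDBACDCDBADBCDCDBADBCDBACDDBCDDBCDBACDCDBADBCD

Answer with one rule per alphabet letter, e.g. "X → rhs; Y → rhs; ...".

A->CD, B->BA, C->DB, D->CD

  step 0 ⇒ step 1: BDA ⇒ BA·CD·CD
    A ↦ CD
    B ↦ BA
    D ↦ CD
    C ↦ DB  (constrained at step 1)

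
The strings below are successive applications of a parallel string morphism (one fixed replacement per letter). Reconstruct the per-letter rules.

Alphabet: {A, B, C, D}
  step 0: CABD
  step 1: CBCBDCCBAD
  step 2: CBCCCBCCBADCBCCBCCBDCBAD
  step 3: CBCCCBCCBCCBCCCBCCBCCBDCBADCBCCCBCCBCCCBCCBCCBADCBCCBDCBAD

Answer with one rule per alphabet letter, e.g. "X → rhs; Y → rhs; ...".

A->BDC, B->C, C->CBC, D->BAD

  step 2 ⇒ step 3: CBCCCBCCBADCBCCBCCBDCBAD ⇒ CBC·C·CBC·CBC·CBC·C·CBC·CBC·C·BDC·BAD·CBC·C·CBC·CBC·C·CBC·CBC·C·BAD·CBC·C·BDC·BAD
    A ↦ BDC
    B ↦ C
    C ↦ CBC
    D ↦ BAD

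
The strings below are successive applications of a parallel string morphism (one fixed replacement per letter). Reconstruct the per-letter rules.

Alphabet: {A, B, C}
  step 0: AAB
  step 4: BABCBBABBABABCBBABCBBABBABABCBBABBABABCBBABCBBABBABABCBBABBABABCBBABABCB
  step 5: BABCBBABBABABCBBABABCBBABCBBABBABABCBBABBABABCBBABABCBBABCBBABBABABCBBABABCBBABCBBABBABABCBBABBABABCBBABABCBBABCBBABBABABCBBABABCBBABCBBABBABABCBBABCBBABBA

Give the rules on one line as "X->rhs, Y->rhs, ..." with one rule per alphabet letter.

  step 4 ⇒ step 5: BABCBBABBABABCBBABCBBABBABABCBBABBABABCBBABCBBABBABABCBBABBABABCBBABABCB ⇒ BA·BCB·BA·B·BA·BA·BCB·BA·BA·BCB·BA·BCB·BA·B·BA·BA·BCB·BA·B·BA·BA·BCB·BA·BA·BCB·BA·BCB·BA·B·BA·BA·BCB·BA·BA·BCB·BA·BCB·BA·B·BA·BA·BCB·BA·B·BA·BA·BCB·BA·BA·BCB·BA·BCB·BA·B·BA·BA·BCB·BA·BA·BCB·BA·BCB·BA·B·BA·BA·BCB·BA·BCB·BA·B·BA
    A ↦ BCB
    B ↦ BA
    C ↦ B

A->BCB, B->BA, C->B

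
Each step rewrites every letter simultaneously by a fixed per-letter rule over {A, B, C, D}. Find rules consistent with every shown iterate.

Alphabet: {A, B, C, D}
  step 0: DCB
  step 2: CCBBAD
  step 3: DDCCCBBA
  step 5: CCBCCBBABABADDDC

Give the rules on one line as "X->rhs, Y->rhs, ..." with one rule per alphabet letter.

A->CB, B->C, C->D, D->BA

  step 2 ⇒ step 3: CCBBAD ⇒ D·D·C·C·CB·BA
    A ↦ CB
    B ↦ C
    C ↦ D
    D ↦ BA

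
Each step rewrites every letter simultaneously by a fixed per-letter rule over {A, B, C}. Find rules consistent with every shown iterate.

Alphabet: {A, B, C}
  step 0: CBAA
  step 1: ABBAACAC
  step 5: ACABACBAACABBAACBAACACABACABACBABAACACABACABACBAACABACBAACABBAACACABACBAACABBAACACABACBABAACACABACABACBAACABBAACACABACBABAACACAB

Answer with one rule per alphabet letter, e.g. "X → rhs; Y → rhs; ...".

  step 0 ⇒ step 1: CBAA ⇒ AB·BA·AC·AC
    A ↦ AC
    B ↦ BA
    C ↦ AB

A->AC, B->BA, C->AB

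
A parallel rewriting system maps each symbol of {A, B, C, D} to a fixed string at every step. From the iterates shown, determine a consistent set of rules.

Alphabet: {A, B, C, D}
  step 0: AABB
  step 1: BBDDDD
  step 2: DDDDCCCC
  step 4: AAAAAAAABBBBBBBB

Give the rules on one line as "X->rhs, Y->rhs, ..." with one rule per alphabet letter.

A->B, B->DD, C->AA, D->C

  step 1 ⇒ step 2: BBDDDD ⇒ DD·DD·C·C·C·C
    B ↦ DD
    D ↦ C
  step 0 ⇒ step 1: AABB ⇒ B·B·DD·DD
    A ↦ B
    C ↦ AA  (constrained at step 2)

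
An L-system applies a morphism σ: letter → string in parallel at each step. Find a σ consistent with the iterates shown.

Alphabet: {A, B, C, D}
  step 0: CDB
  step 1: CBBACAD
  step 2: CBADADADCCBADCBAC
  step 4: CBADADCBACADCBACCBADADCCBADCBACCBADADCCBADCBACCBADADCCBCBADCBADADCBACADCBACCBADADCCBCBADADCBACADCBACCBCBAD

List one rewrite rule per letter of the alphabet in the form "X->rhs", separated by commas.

  step 1 ⇒ step 2: CBBACAD ⇒ CB·AD·AD·ADC·CB·ADC·BAC
    A ↦ ADC
    B ↦ AD
    C ↦ CB
    D ↦ BAC

A->ADC, B->AD, C->CB, D->BAC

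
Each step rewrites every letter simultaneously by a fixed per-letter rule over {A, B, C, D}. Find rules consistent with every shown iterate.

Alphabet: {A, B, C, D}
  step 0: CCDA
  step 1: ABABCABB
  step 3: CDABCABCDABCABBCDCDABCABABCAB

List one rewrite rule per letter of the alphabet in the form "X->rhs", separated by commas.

  step 0 ⇒ step 1: CCDA ⇒ AB·AB·CAB·B
    A ↦ B
    C ↦ AB
    D ↦ CAB
    B ↦ CD  (constrained at step 1)

A->B, B->CD, C->AB, D->CAB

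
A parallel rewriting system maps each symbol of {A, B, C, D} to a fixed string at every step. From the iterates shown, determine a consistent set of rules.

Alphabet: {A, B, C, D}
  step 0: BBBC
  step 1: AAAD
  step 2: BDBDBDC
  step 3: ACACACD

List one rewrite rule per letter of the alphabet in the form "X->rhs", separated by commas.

A->BD, B->A, C->D, D->C

  step 2 ⇒ step 3: BDBDBDC ⇒ A·C·A·C·A·C·D
    B ↦ A
    C ↦ D
    D ↦ C
  step 1 ⇒ step 2: AAAD ⇒ BD·BD·BD·C
    A ↦ BD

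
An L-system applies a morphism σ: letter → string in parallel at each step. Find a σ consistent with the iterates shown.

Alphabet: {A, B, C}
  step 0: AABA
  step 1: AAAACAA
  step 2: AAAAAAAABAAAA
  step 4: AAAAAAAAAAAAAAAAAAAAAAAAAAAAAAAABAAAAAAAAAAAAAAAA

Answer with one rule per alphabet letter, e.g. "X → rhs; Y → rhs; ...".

A->AA, B->C, C->B

  step 1 ⇒ step 2: AAAACAA ⇒ AA·AA·AA·AA·B·AA·AA
    A ↦ AA
    C ↦ B
  step 0 ⇒ step 1: AABA ⇒ AA·AA·C·AA
    B ↦ C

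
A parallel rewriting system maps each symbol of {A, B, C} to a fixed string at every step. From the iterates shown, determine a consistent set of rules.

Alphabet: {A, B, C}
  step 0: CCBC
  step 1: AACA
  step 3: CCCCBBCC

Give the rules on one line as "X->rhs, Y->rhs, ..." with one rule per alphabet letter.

  step 0 ⇒ step 1: CCBC ⇒ A·A·C·A
    B ↦ C
    C ↦ A
    A ↦ BB  (constrained at step 1)

A->BB, B->C, C->A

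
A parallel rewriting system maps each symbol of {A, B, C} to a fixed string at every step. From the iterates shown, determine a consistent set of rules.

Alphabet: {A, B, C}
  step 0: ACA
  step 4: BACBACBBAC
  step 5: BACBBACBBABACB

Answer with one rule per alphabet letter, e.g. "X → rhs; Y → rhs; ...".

A->C, B->BA, C->B

  step 4 ⇒ step 5: BACBACBBAC ⇒ BA·C·B·BA·C·B·BA·BA·C·B
    A ↦ C
    B ↦ BA
    C ↦ B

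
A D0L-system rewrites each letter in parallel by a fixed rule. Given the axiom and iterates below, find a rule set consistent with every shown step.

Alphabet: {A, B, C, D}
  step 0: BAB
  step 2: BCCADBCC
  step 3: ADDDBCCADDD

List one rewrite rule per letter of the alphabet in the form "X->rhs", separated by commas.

  step 2 ⇒ step 3: BCCADBCC ⇒ AD·D·D·B·CC·AD·D·D
    A ↦ B
    B ↦ AD
    C ↦ D
    D ↦ CC

A->B, B->AD, C->D, D->CC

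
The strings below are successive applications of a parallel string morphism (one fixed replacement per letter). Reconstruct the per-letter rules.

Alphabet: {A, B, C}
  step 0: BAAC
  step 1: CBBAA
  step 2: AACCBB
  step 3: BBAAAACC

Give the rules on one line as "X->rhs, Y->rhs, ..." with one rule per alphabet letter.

  step 2 ⇒ step 3: AACCBB ⇒ B·B·AA·AA·C·C
    A ↦ B
    B ↦ C
    C ↦ AA

A->B, B->C, C->AA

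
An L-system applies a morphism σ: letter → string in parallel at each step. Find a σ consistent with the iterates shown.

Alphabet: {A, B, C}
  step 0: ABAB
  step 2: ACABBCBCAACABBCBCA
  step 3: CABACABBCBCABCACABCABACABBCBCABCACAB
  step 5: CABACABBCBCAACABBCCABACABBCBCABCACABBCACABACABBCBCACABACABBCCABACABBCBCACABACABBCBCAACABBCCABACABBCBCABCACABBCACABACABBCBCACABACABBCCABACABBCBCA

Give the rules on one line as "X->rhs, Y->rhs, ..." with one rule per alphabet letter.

  step 2 ⇒ step 3: ACABBCBCAACABBCBCA ⇒ CAB·A·CAB·BC·BC·A·BC·A·CAB·CAB·A·CAB·BC·BC·A·BC·A·CAB
    A ↦ CAB
    B ↦ BC
    C ↦ A

A->CAB, B->BC, C->A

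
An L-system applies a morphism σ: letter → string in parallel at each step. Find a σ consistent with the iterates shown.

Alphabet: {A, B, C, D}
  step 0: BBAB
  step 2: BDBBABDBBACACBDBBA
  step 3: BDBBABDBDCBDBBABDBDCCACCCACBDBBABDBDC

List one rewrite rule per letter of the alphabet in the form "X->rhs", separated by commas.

  step 2 ⇒ step 3: BDBBABDBBACACBDBBA ⇒ BD·BBA·BD·BD·C·BD·BBA·BD·BD·C·CAC·C·CAC·BD·BBA·BD·BD·C
    A ↦ C
    B ↦ BD
    C ↦ CAC
    D ↦ BBA

A->C, B->BD, C->CAC, D->BBA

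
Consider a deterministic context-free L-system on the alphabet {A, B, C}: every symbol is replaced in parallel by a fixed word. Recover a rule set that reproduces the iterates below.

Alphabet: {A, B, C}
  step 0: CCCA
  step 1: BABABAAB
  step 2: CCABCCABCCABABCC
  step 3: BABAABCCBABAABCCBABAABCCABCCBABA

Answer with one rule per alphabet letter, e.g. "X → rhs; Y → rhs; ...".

  step 2 ⇒ step 3: CCABCCABCCABABCC ⇒ BA·BA·AB·CC·BA·BA·AB·CC·BA·BA·AB·CC·AB·CC·BA·BA
    A ↦ AB
    B ↦ CC
    C ↦ BA

A->AB, B->CC, C->BA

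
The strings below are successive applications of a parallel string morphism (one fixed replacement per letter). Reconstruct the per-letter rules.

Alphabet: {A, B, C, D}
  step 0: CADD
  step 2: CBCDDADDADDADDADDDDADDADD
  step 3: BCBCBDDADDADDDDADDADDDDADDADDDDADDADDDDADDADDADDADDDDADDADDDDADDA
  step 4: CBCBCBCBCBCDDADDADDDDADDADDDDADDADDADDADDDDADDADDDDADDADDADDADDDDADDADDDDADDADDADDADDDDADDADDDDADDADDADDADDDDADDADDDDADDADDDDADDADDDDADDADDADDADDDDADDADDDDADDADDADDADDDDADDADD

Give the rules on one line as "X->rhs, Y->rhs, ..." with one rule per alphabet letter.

A->DD, B->CBC, C->B, D->DDA

  step 3 ⇒ step 4: BCBCBDDADDADDDDADDADDDDADDADDDDADDADDDDADDADDADDADDDDADDADDDDADDA ⇒ CBC·B·CBC·B·CBC·DDA·DDA·DD·DDA·DDA·DD·DDA·DDA·DDA·DDA·DD·DDA·DDA·DD·DDA·DDA·DDA·DDA·DD·DDA·DDA·DD·DDA·DDA·DDA·DDA·DD·DDA·DDA·DD·DDA·DDA·DDA·DDA·DD·DDA·DDA·DD·DDA·DDA·DD·DDA·DDA·DD·DDA·DDA·DDA·DDA·DD·DDA·DDA·DD·DDA·DDA·DDA·DDA·DD·DDA·DDA·DD
    A ↦ DD
    B ↦ CBC
    C ↦ B
    D ↦ DDA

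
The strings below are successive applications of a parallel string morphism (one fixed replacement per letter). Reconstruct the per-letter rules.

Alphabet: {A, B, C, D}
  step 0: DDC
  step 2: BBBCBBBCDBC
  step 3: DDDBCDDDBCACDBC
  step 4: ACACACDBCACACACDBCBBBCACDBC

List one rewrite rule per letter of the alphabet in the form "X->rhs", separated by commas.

A->BB, B->D, C->BC, D->AC

  step 3 ⇒ step 4: DDDBCDDDBCACDBC ⇒ AC·AC·AC·D·BC·AC·AC·AC·D·BC·BB·BC·AC·D·BC
    A ↦ BB
    B ↦ D
    C ↦ BC
    D ↦ AC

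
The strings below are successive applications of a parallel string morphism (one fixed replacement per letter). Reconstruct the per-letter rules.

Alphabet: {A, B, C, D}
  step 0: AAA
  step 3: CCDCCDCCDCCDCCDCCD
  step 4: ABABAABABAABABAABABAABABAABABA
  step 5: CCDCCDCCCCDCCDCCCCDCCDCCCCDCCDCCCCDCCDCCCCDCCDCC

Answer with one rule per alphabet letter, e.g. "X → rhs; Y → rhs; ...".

  step 4 ⇒ step 5: ABABAABABAABABAABABAABABAABABA ⇒ CC·D·CC·D·CC·CC·D·CC·D·CC·CC·D·CC·D·CC·CC·D·CC·D·CC·CC·D·CC·D·CC·CC·D·CC·D·CC
    A ↦ CC
    B ↦ D
  step 3 ⇒ step 4: CCDCCDCCDCCDCCDCCD ⇒ AB·AB·A·AB·AB·A·AB·AB·A·AB·AB·A·AB·AB·A·AB·AB·A
    C ↦ AB
  step 3 ⇒ step 4: CCDCCDCCDCCDCCDCCD ⇒ AB·AB·A·AB·AB·A·AB·AB·A·AB·AB·A·AB·AB·A·AB·AB·A
    D ↦ A

A->CC, B->D, C->AB, D->A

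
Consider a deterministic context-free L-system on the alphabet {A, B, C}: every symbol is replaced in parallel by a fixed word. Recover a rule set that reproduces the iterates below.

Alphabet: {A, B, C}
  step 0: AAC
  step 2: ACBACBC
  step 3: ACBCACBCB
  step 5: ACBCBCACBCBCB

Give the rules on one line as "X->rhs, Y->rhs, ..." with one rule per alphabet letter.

A->AC, B->C, C->B

  step 2 ⇒ step 3: ACBACBC ⇒ AC·B·C·AC·B·C·B
    A ↦ AC
    B ↦ C
    C ↦ B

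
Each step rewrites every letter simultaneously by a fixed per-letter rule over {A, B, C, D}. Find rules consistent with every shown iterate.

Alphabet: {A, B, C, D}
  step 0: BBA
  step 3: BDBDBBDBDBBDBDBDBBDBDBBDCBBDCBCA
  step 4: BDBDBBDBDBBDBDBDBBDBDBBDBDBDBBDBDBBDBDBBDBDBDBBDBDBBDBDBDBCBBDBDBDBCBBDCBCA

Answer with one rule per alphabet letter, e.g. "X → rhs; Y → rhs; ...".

  step 3 ⇒ step 4: BDBDBBDBDBBDBDBDBBDBDBBDCBBDCBCA ⇒ BD·BDB·BD·BDB·BD·BD·BDB·BD·BDB·BD·BD·BDB·BD·BDB·BD·BDB·BD·BD·BDB·BD·BDB·BD·BD·BDB·CB·BD·BD·BDB·CB·BD·CB·CA
    A ↦ CA
    B ↦ BD
    C ↦ CB
    D ↦ BDB

A->CA, B->BD, C->CB, D->BDB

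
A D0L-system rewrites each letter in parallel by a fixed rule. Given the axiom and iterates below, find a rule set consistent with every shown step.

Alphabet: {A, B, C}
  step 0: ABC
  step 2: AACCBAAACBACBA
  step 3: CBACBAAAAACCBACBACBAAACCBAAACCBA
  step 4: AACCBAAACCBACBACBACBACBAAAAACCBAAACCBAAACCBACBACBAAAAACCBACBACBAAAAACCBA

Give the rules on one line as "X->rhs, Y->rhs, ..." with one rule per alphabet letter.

A->CBA, B->C, C->AA

  step 3 ⇒ step 4: CBACBAAAAACCBACBACBAAACCBAAACCBA ⇒ AA·C·CBA·AA·C·CBA·CBA·CBA·CBA·CBA·AA·AA·C·CBA·AA·C·CBA·AA·C·CBA·CBA·CBA·AA·AA·C·CBA·CBA·CBA·AA·AA·C·CBA
    A ↦ CBA
    B ↦ C
    C ↦ AA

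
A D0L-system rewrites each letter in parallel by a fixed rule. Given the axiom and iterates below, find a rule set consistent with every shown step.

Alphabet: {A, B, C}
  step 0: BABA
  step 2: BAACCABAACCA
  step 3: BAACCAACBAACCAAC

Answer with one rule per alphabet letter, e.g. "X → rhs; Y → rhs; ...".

  step 2 ⇒ step 3: BAACCABAACCA ⇒ BAA·C·C·A·A·C·BAA·C·C·A·A·C
    A ↦ C
    B ↦ BAA
    C ↦ A

A->C, B->BAA, C->A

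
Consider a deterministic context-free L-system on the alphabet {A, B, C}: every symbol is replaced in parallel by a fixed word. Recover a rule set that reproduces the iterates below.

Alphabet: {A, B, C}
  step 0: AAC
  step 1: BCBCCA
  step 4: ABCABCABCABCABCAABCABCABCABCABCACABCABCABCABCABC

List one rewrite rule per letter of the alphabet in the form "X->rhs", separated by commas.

  step 0 ⇒ step 1: AAC ⇒ BC·BC·CA
    A ↦ BC
    C ↦ CA
    B ↦ AB  (constrained at step 1)

A->BC, B->AB, C->CA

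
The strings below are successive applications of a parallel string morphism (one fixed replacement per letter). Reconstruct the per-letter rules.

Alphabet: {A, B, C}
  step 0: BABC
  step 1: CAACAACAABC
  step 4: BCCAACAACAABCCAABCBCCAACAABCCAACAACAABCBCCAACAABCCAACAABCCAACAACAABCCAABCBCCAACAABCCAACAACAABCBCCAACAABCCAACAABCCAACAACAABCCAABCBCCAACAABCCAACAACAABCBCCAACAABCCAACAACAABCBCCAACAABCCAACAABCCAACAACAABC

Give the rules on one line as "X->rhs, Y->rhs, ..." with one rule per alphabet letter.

  step 0 ⇒ step 1: BABC ⇒ CAA·CAA·CAA·BC
    A ↦ CAA
    B ↦ CAA
    C ↦ BC

A->CAA, B->CAA, C->BC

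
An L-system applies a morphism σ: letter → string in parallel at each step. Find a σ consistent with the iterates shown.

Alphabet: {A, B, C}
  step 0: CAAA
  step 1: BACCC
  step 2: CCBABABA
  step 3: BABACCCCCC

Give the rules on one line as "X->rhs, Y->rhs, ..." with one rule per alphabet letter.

  step 2 ⇒ step 3: CCBABABA ⇒ BA·BA·C·C·C·C·C·C
    A ↦ C
    B ↦ C
    C ↦ BA

A->C, B->C, C->BA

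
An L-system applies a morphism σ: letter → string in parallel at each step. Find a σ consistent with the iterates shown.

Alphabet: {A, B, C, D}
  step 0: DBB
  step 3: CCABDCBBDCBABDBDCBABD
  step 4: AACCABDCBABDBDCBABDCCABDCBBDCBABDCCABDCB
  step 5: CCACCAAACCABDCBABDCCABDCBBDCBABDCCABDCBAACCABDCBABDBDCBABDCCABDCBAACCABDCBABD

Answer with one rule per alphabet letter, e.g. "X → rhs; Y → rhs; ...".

  step 4 ⇒ step 5: AACCABDCBABDBDCBABDCCABDCBBDCBABDCCABDCB ⇒ CCA·CCA·A·A·CCA·BD·CB·A·BD·CCA·BD·CB·BD·CB·A·BD·CCA·BD·CB·A·A·CCA·BD·CB·A·BD·BD·CB·A·BD·CCA·BD·CB·A·A·CCA·BD·CB·A·BD
    A ↦ CCA
    B ↦ BD
    C ↦ A
    D ↦ CB

A->CCA, B->BD, C->A, D->CB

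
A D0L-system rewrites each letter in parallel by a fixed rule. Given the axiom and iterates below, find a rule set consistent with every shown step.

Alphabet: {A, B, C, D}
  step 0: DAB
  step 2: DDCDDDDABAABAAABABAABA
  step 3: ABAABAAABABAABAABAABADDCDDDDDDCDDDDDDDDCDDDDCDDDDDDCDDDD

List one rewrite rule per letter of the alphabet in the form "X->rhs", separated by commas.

  step 2 ⇒ step 3: DDCDDDDABAABAAABABAABA ⇒ ABA·ABA·AAB·ABA·ABA·ABA·ABA·DD·CDD·DD·DD·CDD·DD·DD·DD·CDD·DD·CDD·DD·DD·CDD·DD
    A ↦ DD
    B ↦ CDD
    C ↦ AAB
    D ↦ ABA

A->DD, B->CDD, C->AAB, D->ABA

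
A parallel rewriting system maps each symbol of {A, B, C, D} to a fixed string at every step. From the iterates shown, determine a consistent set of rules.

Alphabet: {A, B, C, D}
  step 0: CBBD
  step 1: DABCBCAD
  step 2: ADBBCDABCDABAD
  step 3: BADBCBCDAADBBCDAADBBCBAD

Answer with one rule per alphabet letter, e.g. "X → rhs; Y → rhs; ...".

A->B, B->BC, C->DA, D->AD

  step 2 ⇒ step 3: ADBBCDABCDABAD ⇒ B·AD·BC·BC·DA·AD·B·BC·DA·AD·B·BC·B·AD
    A ↦ B
    B ↦ BC
    C ↦ DA
    D ↦ AD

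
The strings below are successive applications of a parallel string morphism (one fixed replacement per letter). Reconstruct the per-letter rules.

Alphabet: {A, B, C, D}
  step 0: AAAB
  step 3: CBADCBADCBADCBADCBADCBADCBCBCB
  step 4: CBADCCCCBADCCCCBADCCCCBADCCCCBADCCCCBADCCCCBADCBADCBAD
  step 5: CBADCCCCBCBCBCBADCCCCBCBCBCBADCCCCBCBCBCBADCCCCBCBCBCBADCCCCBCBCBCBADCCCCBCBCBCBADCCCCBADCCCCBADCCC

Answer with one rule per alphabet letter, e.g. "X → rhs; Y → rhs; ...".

  step 4 ⇒ step 5: CBADCCCCBADCCCCBADCCCCBADCCCCBADCCCCBADCCCCBADCBADCBAD ⇒ CB·AD·CC·C·CB·CB·CB·CB·AD·CC·C·CB·CB·CB·CB·AD·CC·C·CB·CB·CB·CB·AD·CC·C·CB·CB·CB·CB·AD·CC·C·CB·CB·CB·CB·AD·CC·C·CB·CB·CB·CB·AD·CC·C·CB·AD·CC·C·CB·AD·CC·C
    A ↦ CC
    B ↦ AD
    C ↦ CB
    D ↦ C

A->CC, B->AD, C->CB, D->C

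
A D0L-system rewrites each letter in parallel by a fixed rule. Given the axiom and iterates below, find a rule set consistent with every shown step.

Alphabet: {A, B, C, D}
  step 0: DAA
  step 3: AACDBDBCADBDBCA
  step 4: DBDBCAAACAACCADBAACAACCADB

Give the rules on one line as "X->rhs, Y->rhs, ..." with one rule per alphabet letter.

  step 3 ⇒ step 4: AACDBDBCADBDBCA ⇒ DB·DB·CA·A·AC·A·AC·CA·DB·A·AC·A·AC·CA·DB
    A ↦ DB
    B ↦ AC
    C ↦ CA
    D ↦ A

A->DB, B->AC, C->CA, D->A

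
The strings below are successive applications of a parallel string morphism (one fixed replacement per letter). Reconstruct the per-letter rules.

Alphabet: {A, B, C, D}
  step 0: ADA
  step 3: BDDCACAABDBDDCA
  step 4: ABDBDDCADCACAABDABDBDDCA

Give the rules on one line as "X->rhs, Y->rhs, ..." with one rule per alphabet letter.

  step 3 ⇒ step 4: BDDCACAABDBDDCA ⇒ A·BD·BD·D·CA·D·CA·CA·A·BD·A·BD·BD·D·CA
    A ↦ CA
    B ↦ A
    C ↦ D
    D ↦ BD

A->CA, B->A, C->D, D->BD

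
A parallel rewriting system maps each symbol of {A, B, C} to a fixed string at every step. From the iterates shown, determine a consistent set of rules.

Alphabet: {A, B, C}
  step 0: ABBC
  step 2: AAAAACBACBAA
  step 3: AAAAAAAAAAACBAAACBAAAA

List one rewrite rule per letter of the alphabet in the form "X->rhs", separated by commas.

  step 2 ⇒ step 3: AAAAACBACBAA ⇒ AA·AA·AA·AA·AA·A·CB·AA·A·CB·AA·AA
    A ↦ AA
    B ↦ CB
    C ↦ A

A->AA, B->CB, C->A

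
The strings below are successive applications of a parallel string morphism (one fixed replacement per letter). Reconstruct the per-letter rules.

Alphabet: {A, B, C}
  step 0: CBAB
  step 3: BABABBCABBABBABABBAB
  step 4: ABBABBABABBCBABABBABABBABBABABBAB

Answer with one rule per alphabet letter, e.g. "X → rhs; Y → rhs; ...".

  step 3 ⇒ step 4: BABABBCABBABBABABBAB ⇒ AB·B·AB·B·AB·AB·BC·B·AB·AB·B·AB·AB·B·AB·B·AB·AB·B·AB
    A ↦ B
    B ↦ AB
    C ↦ BC

A->B, B->AB, C->BC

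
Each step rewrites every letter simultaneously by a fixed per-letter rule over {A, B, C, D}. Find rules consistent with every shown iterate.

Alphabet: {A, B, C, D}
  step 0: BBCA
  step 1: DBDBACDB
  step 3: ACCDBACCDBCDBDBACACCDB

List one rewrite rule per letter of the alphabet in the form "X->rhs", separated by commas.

A->DB, B->DB, C->AC, D->C

  step 0 ⇒ step 1: BBCA ⇒ DB·DB·AC·DB
    A ↦ DB
    B ↦ DB
    C ↦ AC
    D ↦ C  (constrained at step 1)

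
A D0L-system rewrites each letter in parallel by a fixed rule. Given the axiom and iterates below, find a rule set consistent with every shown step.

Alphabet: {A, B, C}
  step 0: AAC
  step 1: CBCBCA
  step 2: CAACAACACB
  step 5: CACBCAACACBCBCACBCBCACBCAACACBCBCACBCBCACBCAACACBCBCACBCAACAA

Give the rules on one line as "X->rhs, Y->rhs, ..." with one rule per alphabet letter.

  step 1 ⇒ step 2: CBCBCA ⇒ CA·A·CA·A·CA·CB
    A ↦ CB
    B ↦ A
    C ↦ CA

A->CB, B->A, C->CA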